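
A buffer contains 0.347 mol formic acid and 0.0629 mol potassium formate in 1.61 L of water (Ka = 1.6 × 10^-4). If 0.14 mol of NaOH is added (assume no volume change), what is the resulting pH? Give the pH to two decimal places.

pH = 3.79

After neutralization: n(HCOOH) = 0.207 mol, n(HCOO-) = 0.203 mol.
pKa = −log(1.6 × 10^-4) = 3.796
Henderson–Hasselbalch with mole ratio 0.203/0.207: pH = 3.796 + (-0.008)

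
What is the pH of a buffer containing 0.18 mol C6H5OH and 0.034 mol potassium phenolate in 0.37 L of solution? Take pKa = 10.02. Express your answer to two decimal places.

Using pH = pKa + log([base]/[acid]) with [base]/[acid] = 0.034/0.18:
pH = 10.02 + (-0.724) = 9.30

pH = 9.30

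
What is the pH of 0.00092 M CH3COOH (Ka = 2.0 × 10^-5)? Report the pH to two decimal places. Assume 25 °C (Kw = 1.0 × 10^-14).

pH = 3.90

CH3COOH ⇌ CH3COO- + H+
Ka = [H+]²/(0.00092 − [H+]) = 2.0 × 10^-5
[H+] is not negligible relative to C₀; solve [H+]² + 2e-05·[H+] − 1.84e-08 = 0.
[H+] = [−2e-05 + √(2e-05² + 7.36e-08)]/2 = 1.26 × 10^-4 M
pH = −log(1.26 × 10^-4) = 3.90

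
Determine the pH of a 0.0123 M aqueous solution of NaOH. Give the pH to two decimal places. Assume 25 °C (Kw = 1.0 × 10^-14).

pH = 12.09

NaOH is a strong base; [OH-] = 0.0123 M.
pOH = -log(0.0123) = 1.91
pH = 14.00 - 1.91 = 12.09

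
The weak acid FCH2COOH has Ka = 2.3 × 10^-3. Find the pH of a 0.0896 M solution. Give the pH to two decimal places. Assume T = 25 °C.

pH = 1.88

FCH2COOH ⇌ FCH2COO- + H+
Ka = [H+]²/(0.0896 − [H+]) = 2.3 × 10^-3
The 5% rule fails; solving [H+]² + Ka·[H+] − Ka·C₀ = 0 exactly:
[H+] = [−0.0023 + √(0.0023² + 0.000824)]/2 = 1.33 × 10^-2 M
pH = −log(1.33 × 10^-2) = 1.88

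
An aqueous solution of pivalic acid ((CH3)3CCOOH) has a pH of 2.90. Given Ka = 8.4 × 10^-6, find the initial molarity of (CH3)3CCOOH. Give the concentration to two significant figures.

[H+] = 10^(-2.90) = 1.26 × 10^-3 M = x
Ka = x²/(C₀ − x) ⇒ C₀ = x + x²/Ka
C₀ = 1.26 × 10^-3 + (1.26 × 10^-3)²/(8.4 × 10^-6) = 1.90 × 10^-1 M

C₀ = 1.9 × 10^-1 M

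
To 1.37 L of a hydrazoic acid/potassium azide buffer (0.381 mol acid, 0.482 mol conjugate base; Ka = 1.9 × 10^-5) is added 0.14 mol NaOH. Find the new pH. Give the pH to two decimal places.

OH- converts HN3 to N3-: HN3 → 0.241 mol, N3- → 0.622 mol.
pKa = −log(1.9 × 10^-5) = 4.721
Henderson–Hasselbalch with mole ratio 0.622/0.241: pH = 4.721 + (+0.412)

pH = 5.13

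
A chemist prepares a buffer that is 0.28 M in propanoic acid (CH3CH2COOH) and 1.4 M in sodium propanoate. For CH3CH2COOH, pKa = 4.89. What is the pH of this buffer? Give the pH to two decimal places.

Using pH = pKa + log([base]/[acid]) with [base]/[acid] = 1.4/0.28:
pH = 4.89 + (+0.699) = 5.59

pH = 5.59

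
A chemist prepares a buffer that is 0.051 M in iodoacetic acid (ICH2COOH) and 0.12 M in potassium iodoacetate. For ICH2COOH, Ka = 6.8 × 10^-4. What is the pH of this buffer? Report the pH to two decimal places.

pH = 3.54

pKa = −log(6.8 × 10^-4) = 3.167
Henderson–Hasselbalch: pH = pKa + log([ICH2COO-]/[ICH2COOH]) = 3.167 + log(0.12/0.051)
pH = 3.167 + (+0.372) = 3.54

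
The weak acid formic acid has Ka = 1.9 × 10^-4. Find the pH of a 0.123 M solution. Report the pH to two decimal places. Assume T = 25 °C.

HCOOH ⇌ HCOO- + H+
From the ICE table, Ka = [H+]²/(0.123 − [H+]) = 1.9 × 10^-4.
Neglecting [H+] in the denominator: [H+] = √(1.9 × 10^-4 × 0.123) = 4.83 × 10^-3 M
([H+]/C₀ = 3.9% < 5%, so the approximation holds.)
pH = −log[H+] = −log(4.83 × 10^-3) = 2.32

pH = 2.32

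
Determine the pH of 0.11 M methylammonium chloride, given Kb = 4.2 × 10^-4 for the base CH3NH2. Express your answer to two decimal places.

CH3NH3+ is the conjugate acid of the weak base CH3NH2.
Ka = Kw/Kb = 1.0×10^-14 / 4.2 × 10^-4 = 2.38 × 10^-11
Ka = x²/(0.11 − x) = 2.38 × 10^-11
Assume x ≪ 0.11: x ≈ √(2.38 × 10^-11 × 0.11) = 1.62 × 10^-6 M
(x/C₀ = 0.0015% < 5%, so the approximation holds.)
pH = −log[H+] = −log(1.62 × 10^-6) = 5.79

pH = 5.79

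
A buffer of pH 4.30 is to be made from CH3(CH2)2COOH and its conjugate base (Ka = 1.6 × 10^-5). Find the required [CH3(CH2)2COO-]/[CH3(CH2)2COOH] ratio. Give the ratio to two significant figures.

ratio = 0.32

pKa = -log(1.6 × 10^-5) = 4.796
pH = pKa + log(r) ⇒ log(r) = 4.30 − 4.796 = -0.496
r = [CH3(CH2)2COO-]/[CH3(CH2)2COOH] = 10^(-0.496) = 0.319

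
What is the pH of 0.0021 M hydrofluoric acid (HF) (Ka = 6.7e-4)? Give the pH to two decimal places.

HF ⇌ F- + H+
Ka = x²/(0.0021 − x) = 6.7 × 10^-4
x is not negligible relative to C₀; solve x² + 0.00067·x − 1.41e-06 = 0.
x = (−Ka + √(Ka² + 4·Ka·C₀))/2 = 8.98 × 10^-4 M
pH = −log[H+] = −log(8.98 × 10^-4) = 3.05

pH = 3.05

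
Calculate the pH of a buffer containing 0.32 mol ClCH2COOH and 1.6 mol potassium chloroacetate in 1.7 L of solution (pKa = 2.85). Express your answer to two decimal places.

pH = pKa + log([A⁻]/[HA]) = 2.85 + log(1.6/0.32)
pH = 2.85 + (+0.699) = 3.55

pH = 3.55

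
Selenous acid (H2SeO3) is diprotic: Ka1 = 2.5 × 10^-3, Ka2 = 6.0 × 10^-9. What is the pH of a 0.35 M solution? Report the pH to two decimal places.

pH = 1.55

Since Ka1 ≫ Ka2, the first ionization dominates [H+].
Ka1 = x²/(0.35 − x) = 2.5 × 10^-3
Solving the quadratic: x = (−Ka1 + √(Ka1² + 4·Ka1·C₀))/2 = 2.84 × 10^-2 M
pH = −log(2.84 × 10^-2) = 1.55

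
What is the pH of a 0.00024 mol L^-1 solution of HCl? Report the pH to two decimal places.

pH = 3.62

HCl is a strong acid and dissociates completely, so [H+] = 0.00024 M.
pH = -log(0.00024) = 3.62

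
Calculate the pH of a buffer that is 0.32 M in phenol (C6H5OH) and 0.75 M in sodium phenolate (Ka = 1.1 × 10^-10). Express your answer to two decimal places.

pKa = −log(1.1 × 10^-10) = 9.959
Henderson–Hasselbalch: pH = pKa + log([C6H5O-]/[C6H5OH]) = 9.959 + log(0.75/0.32)
pH = 9.959 + (+0.370) = 10.33

pH = 10.33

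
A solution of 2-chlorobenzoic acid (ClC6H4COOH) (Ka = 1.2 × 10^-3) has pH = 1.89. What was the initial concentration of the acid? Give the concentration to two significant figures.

[H+] = 10^(-1.89) = 1.29 × 10^-2 M = x
Ka = x²/(C₀ − x) ⇒ C₀ = x + x²/Ka
C₀ = 1.29 × 10^-2 + (1.29 × 10^-2)²/(1.2 × 10^-3) = 1.52 × 10^-1 M

C₀ = 1.5 × 10^-1 M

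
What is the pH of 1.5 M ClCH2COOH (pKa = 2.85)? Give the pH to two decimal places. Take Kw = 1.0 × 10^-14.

ClCH2COOH ⇌ ClCH2COO- + H+
Ka = 10^(−2.85) = 1.41 × 10^-3
From the ICE table, Ka = [H+]²/(1.5 − [H+]) = 1.41 × 10^-3.
Since Ka ≪ C₀, [H+] ≈ √(Ka·C₀) = 4.60 × 10^-2 M.
Check: 3.1% ionized — well under 5%, approximation valid.
pH = −log[H+] = −log(4.60 × 10^-2) = 1.34

pH = 1.34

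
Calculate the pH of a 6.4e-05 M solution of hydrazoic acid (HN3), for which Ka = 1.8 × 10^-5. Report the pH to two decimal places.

HN3 ⇌ N3- + H+
Ka = x²/(6.4e-05 − x) = 1.8 × 10^-5
x is not negligible relative to C₀; solve x² + 1.8e-05·x − 1.15e-09 = 0.
x = (−Ka + √(Ka² + 4·Ka·C₀))/2 = 2.61 × 10^-5 M
pH = −log[H+] = −log(2.61 × 10^-5) = 4.58

pH = 4.58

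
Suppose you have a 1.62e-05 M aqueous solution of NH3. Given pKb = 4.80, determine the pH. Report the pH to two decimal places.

pH = 9.00

NH3 + H2O ⇌ NH4+ + OH-
Kb = 10^(−4.80) = 1.58 × 10^-5
Kb = [OH-]²/(1.62e-05 − [OH-]) = 1.58 × 10^-5
Here C₀/Kb ≈ 1.03, so the small-[OH-] approximation fails. Use the quadratic:
[OH-] = [−1.58e-05 + √(1.58e-05² + 1.02e-09)]/2 = 9.94 × 10^-6 M
pOH = −log(9.94 × 10^-6) = 5.00; pH = 14.00 − 5.00 = 9.00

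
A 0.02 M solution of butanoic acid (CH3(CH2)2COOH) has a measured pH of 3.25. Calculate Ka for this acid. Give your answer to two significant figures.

Ka = 1.6 × 10^-5

[H+] = 10^(-3.25) = 5.62 × 10^-4 M
At equilibrium [HA] = 0.02 − 5.62 × 10^-4 = 1.94 × 10^-2 M
Ka = [H+][A-]/[HA] = (5.62 × 10^-4)² / 1.94 × 10^-2 = 1.6 × 10^-5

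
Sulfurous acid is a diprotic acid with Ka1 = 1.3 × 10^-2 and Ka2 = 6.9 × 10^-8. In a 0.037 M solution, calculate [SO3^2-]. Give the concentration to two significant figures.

6.9 × 10^-8 M

First ionization gives [H+] ≈ [HSO3-] = 1.64 × 10^-2 M.
Second step: Ka2 = [H+][SO3^2-]/[HSO3-] ≈ [SO3^2-] (since [H+] ≈ [HSO3-]).
So [SO3^2-] ≈ Ka2.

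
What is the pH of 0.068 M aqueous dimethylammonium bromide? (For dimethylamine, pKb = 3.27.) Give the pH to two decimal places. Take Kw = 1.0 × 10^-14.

(CH3)2NH2+ is the conjugate acid of the weak base (CH3)2NH.
Kb = 10^(−3.27) = 5.37 × 10^-4
Ka = Kw/Kb = 1.0×10^-14 / 5.37 × 10^-4 = 1.86 × 10^-11
Ka = [H+]²/(0.068 − [H+]) = 1.86 × 10^-11
Assume [H+] ≪ 0.068: [H+] ≈ √(1.86 × 10^-11 × 0.068) = 1.12 × 10^-6 M
Check: 0.0017% ionized — well under 5%, approximation valid.
pH = −log(1.12 × 10^-6) = 5.95

pH = 5.95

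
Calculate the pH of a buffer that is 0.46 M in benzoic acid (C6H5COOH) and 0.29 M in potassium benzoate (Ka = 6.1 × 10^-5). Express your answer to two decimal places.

pKa = −log(6.1 × 10^-5) = 4.215
pH = pKa + log([A⁻]/[HA]) = 4.215 + log(0.29/0.46)
pH = 4.215 + (-0.200) = 4.01

pH = 4.01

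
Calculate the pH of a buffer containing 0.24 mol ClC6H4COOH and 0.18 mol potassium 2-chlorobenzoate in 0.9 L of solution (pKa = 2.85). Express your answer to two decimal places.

pH = 2.73

Henderson–Hasselbalch: pH = pKa + log([ClC6H4COO-]/[ClC6H4COOH]) = 2.85 + log(0.18/0.24)
pH = 2.85 + (-0.125) = 2.73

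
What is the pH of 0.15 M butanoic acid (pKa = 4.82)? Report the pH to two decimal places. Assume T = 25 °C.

pH = 2.82

CH3(CH2)2COOH ⇌ CH3(CH2)2COO- + H+
Ka = 10^(−4.82) = 1.51 × 10^-5
Ka = x²/(0.15 − x) = 1.51 × 10^-5
Since Ka ≪ C₀, x ≈ √(Ka·C₀) = 1.50 × 10^-3 M.
Check: 1% ionized — well under 5%, approximation valid.
pH = −log[H+] = −log(1.50 × 10^-3) = 2.82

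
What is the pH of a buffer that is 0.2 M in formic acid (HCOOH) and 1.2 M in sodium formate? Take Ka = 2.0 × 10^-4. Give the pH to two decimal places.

pKa = −log(2.0 × 10^-4) = 3.699
Using pH = pKa + log([base]/[acid]) with [base]/[acid] = 1.2/0.2:
pH = 3.699 + (+0.778) = 4.48

pH = 4.48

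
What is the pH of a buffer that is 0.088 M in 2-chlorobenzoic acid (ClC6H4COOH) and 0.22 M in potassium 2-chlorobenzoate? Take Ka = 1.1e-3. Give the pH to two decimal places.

pH = 3.36

pKa = −log(1.1 × 10^-3) = 2.959
Henderson–Hasselbalch: pH = pKa + log([ClC6H4COO-]/[ClC6H4COOH]) = 2.959 + log(0.22/0.088)
pH = 2.959 + (+0.398) = 3.36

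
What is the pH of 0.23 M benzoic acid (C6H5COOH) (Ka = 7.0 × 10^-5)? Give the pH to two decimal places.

C6H5COOH ⇌ C6H5COO- + H+
Ka = x²/(0.23 − x) = 7.0 × 10^-5
Since Ka ≪ C₀, x ≈ √(Ka·C₀) = 4.01 × 10^-3 M.
pH = −log(4.01 × 10^-3) = 2.40

pH = 2.40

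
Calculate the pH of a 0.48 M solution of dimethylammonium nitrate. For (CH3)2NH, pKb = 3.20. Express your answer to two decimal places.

pH = 5.56

(CH3)2NH2+ is the conjugate acid of the weak base (CH3)2NH.
Kb = 10^(−3.20) = 6.31 × 10^-4
Ka = Kw/Kb = 1.0×10^-14 / 6.31 × 10^-4 = 1.58 × 10^-11
Let x = [H+] at equilibrium. Ka = x²/(0.48 − x).
Since Ka ≪ C₀, x ≈ √(Ka·C₀) = 2.75 × 10^-6 M.
pH = −log(2.75 × 10^-6) = 5.56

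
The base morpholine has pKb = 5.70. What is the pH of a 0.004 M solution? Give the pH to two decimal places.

pH = 9.95

C4H8ONH + H2O ⇌ C4H8ONH2+ + OH-
Kb = 10^(−5.70) = 2.00 × 10^-6
Kb = [OH-]²/(0.004 − [OH-]) = 2.00 × 10^-6
Assume [OH-] ≪ 0.004: [OH-] ≈ √(2.00 × 10^-6 × 0.004) = 8.94 × 10^-5 M
Check: 2.2% ionized — well under 5%, approximation valid.
pOH = 4.05, so pH = 14.00 − pOH = 9.95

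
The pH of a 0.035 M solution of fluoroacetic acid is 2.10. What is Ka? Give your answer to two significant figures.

Ka = 2.3 × 10^-3

[H+] = 10^(-2.10) = 7.94 × 10^-3 M
At equilibrium [HA] = 0.035 − 7.94 × 10^-3 = 2.71 × 10^-2 M
Ka = [H+][A-]/[HA] = (7.94 × 10^-3)² / 2.71 × 10^-2 = 2.3 × 10^-3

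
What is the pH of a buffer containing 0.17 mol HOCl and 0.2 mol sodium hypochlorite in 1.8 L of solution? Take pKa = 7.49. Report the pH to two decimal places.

pH = 7.56

Using pH = pKa + log([base]/[acid]) with [base]/[acid] = 0.2/0.17:
pH = 7.49 + (+0.071) = 7.56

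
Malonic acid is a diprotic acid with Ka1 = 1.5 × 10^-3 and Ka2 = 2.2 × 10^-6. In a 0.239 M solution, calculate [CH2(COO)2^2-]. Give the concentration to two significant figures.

2.2 × 10^-6 M

First ionization gives [H+] ≈ [CH2(COOH)COO-] = 1.82 × 10^-2 M.
Second step: Ka2 = [H+][CH2(COO)2^2-]/[CH2(COOH)COO-] ≈ [CH2(COO)2^2-] (since [H+] ≈ [CH2(COOH)COO-]).
So [CH2(COO)2^2-] ≈ Ka2.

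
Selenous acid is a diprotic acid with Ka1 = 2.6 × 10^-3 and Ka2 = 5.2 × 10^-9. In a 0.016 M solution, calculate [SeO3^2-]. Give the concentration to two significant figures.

First ionization gives [H+] ≈ [HSeO3-] = 5.28 × 10^-3 M.
Second step: Ka2 = [H+][SeO3^2-]/[HSeO3-] ≈ [SeO3^2-] (since [H+] ≈ [HSeO3-]).
So [SeO3^2-] ≈ Ka2.

5.2 × 10^-9 M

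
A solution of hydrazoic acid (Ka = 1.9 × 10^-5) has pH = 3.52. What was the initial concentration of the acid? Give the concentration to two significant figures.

[H+] = 10^(-3.52) = 3.02 × 10^-4 M = x
Ka = x²/(C₀ − x) ⇒ C₀ = x + x²/Ka
C₀ = 3.02 × 10^-4 + (3.02 × 10^-4)²/(1.9 × 10^-5) = 5.10 × 10^-3 M

C₀ = 5.1 × 10^-3 M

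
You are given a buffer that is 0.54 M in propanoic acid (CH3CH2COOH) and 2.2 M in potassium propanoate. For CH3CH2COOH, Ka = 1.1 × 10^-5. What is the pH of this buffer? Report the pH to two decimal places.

pKa = −log(1.1 × 10^-5) = 4.959
Using pH = pKa + log([base]/[acid]) with [base]/[acid] = 2.2/0.54:
pH = 4.959 + (+0.610) = 5.57

pH = 5.57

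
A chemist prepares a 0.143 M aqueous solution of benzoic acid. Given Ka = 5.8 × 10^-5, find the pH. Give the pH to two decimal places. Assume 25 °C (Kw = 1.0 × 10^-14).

C6H5COOH ⇌ C6H5COO- + H+
Let x = [H+] at equilibrium. Ka = x²/(0.143 − x).
Since Ka ≪ C₀, x ≈ √(Ka·C₀) = 2.88 × 10^-3 M.
pH = −log[H+] = −log(2.88 × 10^-3) = 2.54

pH = 2.54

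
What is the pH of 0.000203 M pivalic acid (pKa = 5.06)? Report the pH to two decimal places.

(CH3)3CCOOH ⇌ (CH3)3CCOO- + H+
Ka = 10^(−5.06) = 8.71 × 10^-6
Ka = x²/(0.000203 − x) = 8.71 × 10^-6
x is not negligible relative to C₀; solve x² + 8.71e-06·x − 1.77e-09 = 0.
x = [−8.71e-06 + √(8.71e-06² + 7.07e-09)]/2 = 3.79 × 10^-5 M
pH = −log[H+] = −log(3.79 × 10^-5) = 4.42

pH = 4.42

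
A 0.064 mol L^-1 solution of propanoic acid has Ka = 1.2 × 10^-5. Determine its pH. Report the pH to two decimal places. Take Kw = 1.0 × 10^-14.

pH = 3.06

CH3CH2COOH ⇌ CH3CH2COO- + H+
Ka = [H+]²/(0.064 − [H+]) = 1.2 × 10^-5
Since Ka ≪ C₀, [H+] ≈ √(Ka·C₀) = 8.76 × 10^-4 M.
Check: 1.4% ionized — well under 5%, approximation valid.
pH = −log(8.76 × 10^-4) = 3.06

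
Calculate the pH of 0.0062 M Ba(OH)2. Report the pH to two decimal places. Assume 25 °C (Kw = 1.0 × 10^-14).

pH = 12.09

Ba(OH)2 is a strong base (each formula unit releases 2 OH-); [OH-] = 0.0124 M.
pOH = -log(0.0124) = 1.91
pH = 14.00 - 1.91 = 12.09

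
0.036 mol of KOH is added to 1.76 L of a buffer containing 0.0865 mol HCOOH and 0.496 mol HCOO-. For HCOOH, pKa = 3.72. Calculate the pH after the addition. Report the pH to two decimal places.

pH = 4.74

After neutralization: n(HCOOH) = 0.0505 mol, n(HCOO-) = 0.532 mol.
Henderson–Hasselbalch with mole ratio 0.532/0.0505: pH = 3.72 + (+1.023)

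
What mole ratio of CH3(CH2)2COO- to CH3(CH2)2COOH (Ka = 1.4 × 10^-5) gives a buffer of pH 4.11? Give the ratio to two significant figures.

ratio = 0.18

pKa = -log(1.4 × 10^-5) = 4.854
pH = pKa + log(r) ⇒ log(r) = 4.11 − 4.854 = -0.744
r = [CH3(CH2)2COO-]/[CH3(CH2)2COOH] = 10^(-0.744) = 0.18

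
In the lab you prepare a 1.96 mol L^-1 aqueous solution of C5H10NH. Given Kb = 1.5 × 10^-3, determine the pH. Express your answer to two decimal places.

C5H10NH + H2O ⇌ C5H10NH2+ + OH-
Let x = [OH-] at equilibrium. Kb = x²/(1.96 − x).
Neglecting x in the denominator: x = √(1.5 × 10^-3 × 1.96) = 5.42 × 10^-2 M
Check: 2.8% ionized — well under 5%, approximation valid.
pOH = −log(5.42 × 10^-2) = 1.27; pH = 14.00 − 1.27 = 12.73

pH = 12.73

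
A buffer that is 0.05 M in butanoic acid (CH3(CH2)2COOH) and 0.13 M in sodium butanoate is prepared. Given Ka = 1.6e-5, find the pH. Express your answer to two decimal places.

pH = 5.21

pKa = −log(1.6 × 10^-5) = 4.796
Henderson–Hasselbalch: pH = pKa + log([CH3(CH2)2COO-]/[CH3(CH2)2COOH]) = 4.796 + log(0.13/0.05)
pH = 4.796 + (+0.415) = 5.21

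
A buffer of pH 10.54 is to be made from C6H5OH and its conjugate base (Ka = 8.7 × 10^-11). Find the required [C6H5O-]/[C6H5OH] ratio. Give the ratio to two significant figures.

ratio = 3.0

pKa = -log(8.7 × 10^-11) = 10.060
pH = pKa + log(r) ⇒ log(r) = 10.54 − 10.060 = +0.480
r = [C6H5O-]/[C6H5OH] = 10^(+0.480) = 3.02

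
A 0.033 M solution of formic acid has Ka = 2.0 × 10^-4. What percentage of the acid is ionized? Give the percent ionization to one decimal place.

HCOOH ⇌ HCOO- + H+; let x = [H+] at equilibrium.
Solve x² + 0.0002x − 6.6e-06 = 0 → x = 2.47 × 10^-3 M
Fraction ionized = 2.47 × 10^-3 / 0.033 = 0.0748 → 7.5%

7.5%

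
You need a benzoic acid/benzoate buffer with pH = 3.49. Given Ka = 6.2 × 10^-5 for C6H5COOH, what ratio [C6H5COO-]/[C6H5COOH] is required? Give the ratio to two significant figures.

pKa = -log(6.2 × 10^-5) = 4.208
pH = pKa + log(r) ⇒ log(r) = 3.49 − 4.208 = -0.718
r = [C6H5COO-]/[C6H5COOH] = 10^(-0.718) = 0.191

ratio = 0.19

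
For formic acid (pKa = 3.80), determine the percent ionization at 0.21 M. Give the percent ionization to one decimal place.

2.7%

HCOOH ⇌ HCOO- + H+; let x = [H+] at equilibrium.
Ka = 10^(−3.80) = 1.58 × 10^-4
x ≈ √(Ka·C₀) = √(1.58 × 10^-4 × 0.21) = 5.76 × 10^-3 M
Fraction ionized = 5.76 × 10^-3 / 0.21 = 0.0274 → 2.7%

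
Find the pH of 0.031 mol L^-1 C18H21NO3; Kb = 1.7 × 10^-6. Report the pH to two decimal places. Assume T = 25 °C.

pH = 10.36

C18H21NO3 + H2O ⇌ C18H22NO3+ + OH-
Kb = [OH-]²/(0.031 − [OH-]) = 1.7 × 10^-6
Since Kb ≪ C₀, [OH-] ≈ √(Kb·C₀) = 2.30 × 10^-4 M.
pOH = −log(2.30 × 10^-4) = 3.64; pH = 14.00 − 3.64 = 10.36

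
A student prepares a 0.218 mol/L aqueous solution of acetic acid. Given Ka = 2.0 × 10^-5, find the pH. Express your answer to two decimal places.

CH3COOH ⇌ CH3COO- + H+
Let x = [H+] at equilibrium. Ka = x²/(0.218 − x).
Neglecting x in the denominator: x = √(2.0 × 10^-5 × 0.218) = 2.09 × 10^-3 M
Check: 0.96% ionized — well under 5%, approximation valid.
pH = −log[H+] = −log(2.09 × 10^-3) = 2.68

pH = 2.68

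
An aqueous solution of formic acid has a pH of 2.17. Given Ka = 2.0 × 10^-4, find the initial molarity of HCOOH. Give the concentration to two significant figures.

C₀ = 2.4 × 10^-1 M

[H+] = 10^(-2.17) = 6.76 × 10^-3 M = x
Ka = x²/(C₀ − x) ⇒ C₀ = x + x²/Ka
C₀ = 6.76 × 10^-3 + (6.76 × 10^-3)²/(2.0 × 10^-4) = 2.35 × 10^-1 M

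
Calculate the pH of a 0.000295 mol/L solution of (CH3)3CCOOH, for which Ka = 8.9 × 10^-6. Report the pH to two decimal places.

(CH3)3CCOOH ⇌ (CH3)3CCOO- + H+
Ka = [H+]²/(0.000295 − [H+]) = 8.9 × 10^-6
[H+] is not negligible relative to C₀; solve [H+]² + 8.9e-06·[H+] − 2.63e-09 = 0.
[H+] = (−Ka + √(Ka² + 4·Ka·C₀))/2 = 4.70 × 10^-5 M
pH = −log(4.70 × 10^-5) = 4.33

pH = 4.33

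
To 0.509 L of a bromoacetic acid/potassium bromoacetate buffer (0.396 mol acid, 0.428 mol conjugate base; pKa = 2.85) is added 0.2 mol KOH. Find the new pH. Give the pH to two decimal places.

pH = 3.36

After neutralization: n(BrCH2COOH) = 0.196 mol, n(BrCH2COO-) = 0.628 mol.
pH = pKa + log([A⁻]/[HA]) = 2.85 + log(0.628/0.196) = 2.85 +0.506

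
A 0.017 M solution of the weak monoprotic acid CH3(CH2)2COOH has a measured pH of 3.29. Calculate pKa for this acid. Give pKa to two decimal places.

pKa = 4.80

[H+] = 10^(-3.29) = 5.13 × 10^-4 M
At equilibrium [HA] = 0.017 − 5.13 × 10^-4 = 1.65 × 10^-2 M
Ka = [H+][A-]/[HA] = (5.13 × 10^-4)² / 1.65 × 10^-2 = 1.59 × 10^-5
pKa = -log(1.59 × 10^-5) = 4.80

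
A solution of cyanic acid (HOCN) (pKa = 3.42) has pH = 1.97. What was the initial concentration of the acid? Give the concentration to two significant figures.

[H+] = 10^(-1.97) = 1.07 × 10^-2 M = x
Ka = 10^(−3.42) = 3.80 × 10^-4
Ka = x²/(C₀ − x) ⇒ C₀ = x + x²/Ka
C₀ = 1.07 × 10^-2 + (1.07 × 10^-2)²/(3.80 × 10^-4) = 3.12 × 10^-1 M

C₀ = 3.1 × 10^-1 M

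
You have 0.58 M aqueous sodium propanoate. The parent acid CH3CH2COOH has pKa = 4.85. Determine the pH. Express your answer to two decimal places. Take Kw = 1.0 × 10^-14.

CH3CH2COO- is the conjugate base of the weak acid CH3CH2COOH.
Ka = 10^(−4.85) = 1.41 × 10^-5
Kb = Kw/Ka = 1.0×10^-14 / 1.41 × 10^-5 = 7.09 × 10^-10
From the ICE table, Kb = x²/(0.58 − x) = 7.09 × 10^-10.
Since Kb ≪ C₀, x ≈ √(Kb·C₀) = 2.03 × 10^-5 M.
pOH = 4.69, so pH = 14.00 − pOH = 9.31

pH = 9.31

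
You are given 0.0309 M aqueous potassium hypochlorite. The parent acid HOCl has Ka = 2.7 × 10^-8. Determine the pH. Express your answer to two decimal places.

OCl- is the conjugate base of the weak acid HOCl.
Kb = Kw/Ka = 1.0×10^-14 / 2.7 × 10^-8 = 3.70 × 10^-7
From the ICE table, Kb = [OH-]²/(0.0309 − [OH-]) = 3.70 × 10^-7.
Since Kb ≪ C₀, [OH-] ≈ √(Kb·C₀) = 1.07 × 10^-4 M.
([OH-]/C₀ = 0.35% < 5%, so the approximation holds.)
pOH = −log(1.07 × 10^-4) = 3.97; pH = 14.00 − 3.97 = 10.03

pH = 10.03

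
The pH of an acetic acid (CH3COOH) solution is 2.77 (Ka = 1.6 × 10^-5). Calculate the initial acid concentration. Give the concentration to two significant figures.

C₀ = 1.8 × 10^-1 M

[H+] = 10^(-2.77) = 1.70 × 10^-3 M = x
Ka = x²/(C₀ − x) ⇒ C₀ = x + x²/Ka
C₀ = 1.70 × 10^-3 + (1.70 × 10^-3)²/(1.6 × 10^-5) = 1.82 × 10^-1 M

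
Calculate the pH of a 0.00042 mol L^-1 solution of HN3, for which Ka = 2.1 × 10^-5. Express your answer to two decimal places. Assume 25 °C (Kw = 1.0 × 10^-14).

HN3 ⇌ N3- + H+
Ka = x²/(0.00042 − x) = 2.1 × 10^-5
The 5% rule fails; solving x² + Ka·x − Ka·C₀ = 0 exactly:
x = [−2.1e-05 + √(2.1e-05² + 3.53e-08)]/2 = 8.40 × 10^-5 M
pH = −log[H+] = −log(8.40 × 10^-5) = 4.08

pH = 4.08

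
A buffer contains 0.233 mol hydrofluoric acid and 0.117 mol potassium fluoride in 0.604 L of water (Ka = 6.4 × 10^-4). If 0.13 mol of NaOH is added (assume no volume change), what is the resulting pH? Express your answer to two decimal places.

pH = 3.57

After neutralization: n(HF) = 0.103 mol, n(F-) = 0.247 mol.
pKa = −log(6.4 × 10^-4) = 3.194
Henderson–Hasselbalch with mole ratio 0.247/0.103: pH = 3.194 + (+0.380)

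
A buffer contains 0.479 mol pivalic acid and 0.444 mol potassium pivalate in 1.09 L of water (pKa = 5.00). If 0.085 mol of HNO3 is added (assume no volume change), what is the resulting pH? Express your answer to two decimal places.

Added H+ converts (CH3)3CCOO- to (CH3)3CCOOH: (CH3)3CCOOH → 0.564 mol, (CH3)3CCOO- → 0.359 mol.
Henderson–Hasselbalch with mole ratio 0.359/0.564: pH = 5.00 + (-0.196)

pH = 4.80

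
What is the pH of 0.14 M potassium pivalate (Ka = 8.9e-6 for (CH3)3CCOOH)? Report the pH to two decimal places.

pH = 9.10

(CH3)3CCOO- is the conjugate base of the weak acid (CH3)3CCOOH.
Kb = Kw/Ka = 1.0×10^-14 / 8.9 × 10^-6 = 1.12 × 10^-9
Kb = [OH-]²/(0.14 − [OH-]) = 1.12 × 10^-9
Neglecting [OH-] in the denominator: [OH-] = √(1.12 × 10^-9 × 0.14) = 1.25 × 10^-5 M
([OH-]/C₀ = 0.0089% < 5%, so the approximation holds.)
pOH = 4.90, so pH = 14.00 − pOH = 9.10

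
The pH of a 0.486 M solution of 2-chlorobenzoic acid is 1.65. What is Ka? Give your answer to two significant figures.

[H+] = 10^(-1.65) = 2.24 × 10^-2 M
At equilibrium [HA] = 0.486 − 2.24 × 10^-2 = 4.64 × 10^-1 M
Ka = [H+][A-]/[HA] = (2.24 × 10^-2)² / 4.64 × 10^-1 = 1.1 × 10^-3

Ka = 1.1 × 10^-3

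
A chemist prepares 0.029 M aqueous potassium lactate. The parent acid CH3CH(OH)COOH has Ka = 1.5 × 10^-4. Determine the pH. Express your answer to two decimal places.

pH = 8.14

CH3CH(OH)COO- is the conjugate base of the weak acid CH3CH(OH)COOH.
Kb = Kw/Ka = 1.0×10^-14 / 1.5 × 10^-4 = 6.67 × 10^-11
From the ICE table, Kb = [OH-]²/(0.029 − [OH-]) = 6.67 × 10^-11.
Since Kb ≪ C₀, [OH-] ≈ √(Kb·C₀) = 1.39 × 10^-6 M.
pOH = −log(1.39 × 10^-6) = 5.86; pH = 14.00 − 5.86 = 8.14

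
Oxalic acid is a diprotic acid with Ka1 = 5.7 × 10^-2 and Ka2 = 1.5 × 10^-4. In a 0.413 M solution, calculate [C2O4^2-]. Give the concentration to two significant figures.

First ionization gives [H+] ≈ [HC2O4-] = 1.28 × 10^-1 M.
Second step: Ka2 = [H+][C2O4^2-]/[HC2O4-] ≈ [C2O4^2-] (since [H+] ≈ [HC2O4-]).
So [C2O4^2-] ≈ Ka2.

1.5 × 10^-4 M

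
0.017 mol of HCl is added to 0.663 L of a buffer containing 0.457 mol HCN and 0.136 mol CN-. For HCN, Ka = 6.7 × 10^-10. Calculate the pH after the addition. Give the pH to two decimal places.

pH = 8.57

After neutralization: n(HCN) = 0.474 mol, n(CN-) = 0.119 mol.
pKa = −log(6.7 × 10^-10) = 9.174
pH = pKa + log(n_CN-/n_HCN) = 9.174 + log(0.119/0.474) = 9.174 + (-0.600)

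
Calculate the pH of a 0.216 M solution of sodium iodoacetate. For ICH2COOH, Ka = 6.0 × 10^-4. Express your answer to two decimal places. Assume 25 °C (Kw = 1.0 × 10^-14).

pH = 8.28

ICH2COO- is the conjugate base of the weak acid ICH2COOH.
Kb = Kw/Ka = 1.0×10^-14 / 6.0 × 10^-4 = 1.67 × 10^-11
Kb = [OH-]²/(0.216 − [OH-]) = 1.67 × 10^-11
Assume [OH-] ≪ 0.216: [OH-] ≈ √(1.67 × 10^-11 × 0.216) = 1.90 × 10^-6 M
([OH-]/C₀ = 0.00088% < 5%, so the approximation holds.)
pOH = 5.72, so pH = 14.00 − pOH = 8.28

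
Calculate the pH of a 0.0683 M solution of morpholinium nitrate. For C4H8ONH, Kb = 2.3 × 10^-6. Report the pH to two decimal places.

pH = 4.76

C4H8ONH2+ is the conjugate acid of the weak base C4H8ONH.
Ka = Kw/Kb = 1.0×10^-14 / 2.3 × 10^-6 = 4.35 × 10^-9
Let x = [H+] at equilibrium. Ka = x²/(0.0683 − x).
Assume x ≪ 0.0683: x ≈ √(4.35 × 10^-9 × 0.0683) = 1.72 × 10^-5 M
Check: 0.025% ionized — well under 5%, approximation valid.
pH = −log(1.72 × 10^-5) = 4.76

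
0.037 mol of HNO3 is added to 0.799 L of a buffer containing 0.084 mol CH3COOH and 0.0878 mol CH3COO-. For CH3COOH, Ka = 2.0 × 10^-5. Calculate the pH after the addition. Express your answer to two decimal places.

pH = 4.32

Added H+ converts CH3COO- to CH3COOH: CH3COOH → 0.121 mol, CH3COO- → 0.0508 mol.
pKa = −log(2.0 × 10^-5) = 4.699
Henderson–Hasselbalch with mole ratio 0.0508/0.121: pH = 4.699 + (-0.377)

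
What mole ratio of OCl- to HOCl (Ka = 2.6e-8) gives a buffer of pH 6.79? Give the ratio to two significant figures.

pKa = -log(2.6 × 10^-8) = 7.585
pH = pKa + log(r) ⇒ log(r) = 6.79 − 7.585 = -0.795
r = [OCl-]/[HOCl] = 10^(-0.795) = 0.16

ratio = 0.16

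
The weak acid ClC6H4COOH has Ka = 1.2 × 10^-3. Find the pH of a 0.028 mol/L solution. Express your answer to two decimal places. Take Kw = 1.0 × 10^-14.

ClC6H4COOH ⇌ ClC6H4COO- + H+
From the ICE table, Ka = x²/(0.028 − x) = 1.2 × 10^-3.
Here C₀/Ka ≈ 23.3, so the small-x approximation fails. Use the quadratic:
x = (−Ka + √(Ka² + 4·Ka·C₀))/2 = 5.23 × 10^-3 M
pH = −log(5.23 × 10^-3) = 2.28

pH = 2.28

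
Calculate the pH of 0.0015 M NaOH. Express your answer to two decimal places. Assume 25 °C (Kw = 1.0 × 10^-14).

NaOH is a strong base; [OH-] = 0.0015 M.
pOH = -log(0.0015) = 2.82
pH = 14.00 - 2.82 = 11.18

pH = 11.18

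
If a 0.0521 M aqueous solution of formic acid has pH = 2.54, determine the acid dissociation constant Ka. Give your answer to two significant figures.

[H+] = 10^(-2.54) = 2.88 × 10^-3 M
At equilibrium [HA] = 0.0521 − 2.88 × 10^-3 = 4.92 × 10^-2 M
Ka = [H+][A-]/[HA] = (2.88 × 10^-3)² / 4.92 × 10^-2 = 1.7 × 10^-4

Ka = 1.7 × 10^-4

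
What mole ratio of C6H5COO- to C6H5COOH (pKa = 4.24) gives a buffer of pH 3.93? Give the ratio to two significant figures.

ratio = 0.49

pH = pKa + log(r) ⇒ log(r) = 3.93 − 4.24 = -0.31
r = [C6H5COO-]/[C6H5COOH] = 10^(-0.31) = 0.49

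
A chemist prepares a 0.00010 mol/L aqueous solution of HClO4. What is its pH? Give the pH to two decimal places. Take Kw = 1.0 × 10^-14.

HClO4 is a strong acid and dissociates completely, so [H+] = 0.00010 M.
pH = -log(0.0001) = 4.00

pH = 4.00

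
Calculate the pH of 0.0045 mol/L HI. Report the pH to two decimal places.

pH = 2.35

HI is a strong acid and dissociates completely, so [H+] = 0.0045 M.
pH = -log(0.0045) = 2.35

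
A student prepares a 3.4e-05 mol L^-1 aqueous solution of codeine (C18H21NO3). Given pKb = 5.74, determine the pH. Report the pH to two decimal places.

C18H21NO3 + H2O ⇌ C18H22NO3+ + OH-
Kb = 10^(−5.74) = 1.82 × 10^-6
From the ICE table, Kb = [OH-]²/(3.4e-05 − [OH-]) = 1.82 × 10^-6.
Here C₀/Kb ≈ 18.7, so the small-[OH-] approximation fails. Use the quadratic:
[OH-] = (−Kb + √(Kb² + 4·Kb·C₀))/2 = 7.01 × 10^-6 M
pOH = −log(7.01 × 10^-6) = 5.15; pH = 14.00 − 5.15 = 8.85

pH = 8.85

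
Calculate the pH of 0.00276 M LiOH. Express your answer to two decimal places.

LiOH is a strong base; [OH-] = 0.00276 M.
pOH = -log(0.00276) = 2.56
pH = 14.00 - 2.56 = 11.44

pH = 11.44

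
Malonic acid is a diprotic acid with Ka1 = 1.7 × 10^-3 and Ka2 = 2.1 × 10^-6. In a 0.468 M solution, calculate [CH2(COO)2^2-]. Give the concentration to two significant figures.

First ionization gives [H+] ≈ [CH2(COOH)COO-] = 2.74 × 10^-2 M.
Second step: Ka2 = [H+][CH2(COO)2^2-]/[CH2(COOH)COO-] ≈ [CH2(COO)2^2-] (since [H+] ≈ [CH2(COOH)COO-]).
So [CH2(COO)2^2-] ≈ Ka2.

2.1 × 10^-6 M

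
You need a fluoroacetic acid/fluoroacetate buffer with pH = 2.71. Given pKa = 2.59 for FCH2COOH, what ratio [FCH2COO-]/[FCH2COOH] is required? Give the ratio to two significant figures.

pH = pKa + log(r) ⇒ log(r) = 2.71 − 2.59 = +0.12
r = [FCH2COO-]/[FCH2COOH] = 10^(+0.12) = 1.32

ratio = 1.3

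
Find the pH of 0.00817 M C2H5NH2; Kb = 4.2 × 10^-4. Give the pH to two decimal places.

pH = 11.22

C2H5NH2 + H2O ⇌ C2H5NH3+ + OH-
Let x = [OH-] at equilibrium. Kb = x²/(0.00817 − x).
x is not negligible relative to C₀; solve x² + 0.00042·x − 3.43e-06 = 0.
x = [−0.00042 + √(0.00042² + 1.37e-05)]/2 = 1.65 × 10^-3 M
pOH = 2.78, so pH = 14.00 − pOH = 11.22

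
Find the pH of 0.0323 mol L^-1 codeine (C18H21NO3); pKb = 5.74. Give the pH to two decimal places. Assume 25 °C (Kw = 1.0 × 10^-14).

C18H21NO3 + H2O ⇌ C18H22NO3+ + OH-
Kb = 10^(−5.74) = 1.82 × 10^-6
Let x = [OH-] at equilibrium. Kb = x²/(0.0323 − x).
Neglecting x in the denominator: x = √(1.82 × 10^-6 × 0.0323) = 2.42 × 10^-4 M
(x/C₀ = 0.75% < 5%, so the approximation holds.)
pOH = 3.62, so pH = 14.00 − pOH = 10.38

pH = 10.38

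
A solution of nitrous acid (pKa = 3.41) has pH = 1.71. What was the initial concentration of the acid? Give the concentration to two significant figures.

C₀ = 1.0 M

[H+] = 10^(-1.71) = 1.95 × 10^-2 M = x
Ka = 10^(−3.41) = 3.89 × 10^-4
Ka = x²/(C₀ − x) ⇒ C₀ = x + x²/Ka
C₀ = 1.95 × 10^-2 + (1.95 × 10^-2)²/(3.89 × 10^-4) = 9.97 × 10^-1 M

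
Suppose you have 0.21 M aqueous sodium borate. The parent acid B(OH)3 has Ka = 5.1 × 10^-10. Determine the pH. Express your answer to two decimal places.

B(OH)4- is the conjugate base of the weak acid B(OH)3.
Kb = Kw/Ka = 1.0×10^-14 / 5.1 × 10^-10 = 1.96 × 10^-5
From the ICE table, Kb = [OH-]²/(0.21 − [OH-]) = 1.96 × 10^-5.
Neglecting [OH-] in the denominator: [OH-] = √(1.96 × 10^-5 × 0.21) = 2.03 × 10^-3 M
Check: 0.97% ionized — well under 5%, approximation valid.
pOH = −log(2.03 × 10^-3) = 2.69; pH = 14.00 − 2.69 = 11.31

pH = 11.31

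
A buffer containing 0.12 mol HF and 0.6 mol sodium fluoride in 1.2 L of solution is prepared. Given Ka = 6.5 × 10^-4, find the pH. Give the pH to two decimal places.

pH = 3.89

pKa = −log(6.5 × 10^-4) = 3.187
pH = pKa + log([A⁻]/[HA]) = 3.187 + log(0.6/0.12)
pH = 3.187 + (+0.699) = 3.89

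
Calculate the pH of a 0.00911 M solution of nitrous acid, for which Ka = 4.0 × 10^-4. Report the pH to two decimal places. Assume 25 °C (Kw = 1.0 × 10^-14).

pH = 2.76

HNO2 ⇌ NO2- + H+
Ka = [H+]²/(0.00911 − [H+]) = 4.0 × 10^-4
[H+] is not negligible relative to C₀; solve [H+]² + 0.0004·[H+] − 3.64e-06 = 0.
[H+] = (−Ka + √(Ka² + 4·Ka·C₀))/2 = 1.72 × 10^-3 M
pH = −log(1.72 × 10^-3) = 2.76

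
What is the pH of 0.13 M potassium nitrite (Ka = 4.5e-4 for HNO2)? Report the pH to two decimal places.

NO2- is the conjugate base of the weak acid HNO2.
Kb = Kw/Ka = 1.0×10^-14 / 4.5 × 10^-4 = 2.22 × 10^-11
Kb = [OH-]²/(0.13 − [OH-]) = 2.22 × 10^-11
Neglecting [OH-] in the denominator: [OH-] = √(2.22 × 10^-11 × 0.13) = 1.70 × 10^-6 M
([OH-]/C₀ = 0.0013% < 5%, so the approximation holds.)
pOH = −log(1.70 × 10^-6) = 5.77; pH = 14.00 − 5.77 = 8.23

pH = 8.23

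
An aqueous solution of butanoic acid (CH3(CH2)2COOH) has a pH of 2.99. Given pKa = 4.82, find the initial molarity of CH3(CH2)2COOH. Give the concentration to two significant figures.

C₀ = 7.0 × 10^-2 M

[H+] = 10^(-2.99) = 1.02 × 10^-3 M = x
Ka = 10^(−4.82) = 1.51 × 10^-5
Ka = x²/(C₀ − x) ⇒ C₀ = x + x²/Ka
C₀ = 1.02 × 10^-3 + (1.02 × 10^-3)²/(1.51 × 10^-5) = 6.99 × 10^-2 M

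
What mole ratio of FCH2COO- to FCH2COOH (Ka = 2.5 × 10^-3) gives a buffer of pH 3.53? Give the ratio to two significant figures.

ratio = 8.5

pKa = -log(2.5 × 10^-3) = 2.602
pH = pKa + log(r) ⇒ log(r) = 3.53 − 2.602 = +0.928
r = [FCH2COO-]/[FCH2COOH] = 10^(+0.928) = 8.47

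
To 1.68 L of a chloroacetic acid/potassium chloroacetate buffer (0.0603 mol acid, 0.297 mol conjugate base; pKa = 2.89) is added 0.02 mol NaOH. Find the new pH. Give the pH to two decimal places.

OH- converts ClCH2COOH to ClCH2COO-: ClCH2COOH → 0.0403 mol, ClCH2COO- → 0.317 mol.
Henderson–Hasselbalch with mole ratio 0.317/0.0403: pH = 2.89 + (+0.896)

pH = 3.79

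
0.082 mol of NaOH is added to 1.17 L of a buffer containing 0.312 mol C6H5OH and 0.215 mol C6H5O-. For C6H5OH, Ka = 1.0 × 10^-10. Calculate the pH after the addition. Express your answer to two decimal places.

OH- converts C6H5OH to C6H5O-: C6H5OH → 0.23 mol, C6H5O- → 0.297 mol.
pKa = −log(1.0 × 10^-10) = 10.000
Henderson–Hasselbalch with mole ratio 0.297/0.23: pH = 10.000 + (+0.111)

pH = 10.11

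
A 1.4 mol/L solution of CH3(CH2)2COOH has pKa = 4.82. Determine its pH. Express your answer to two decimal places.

CH3(CH2)2COOH ⇌ CH3(CH2)2COO- + H+
Ka = 10^(−4.82) = 1.51 × 10^-5
Ka = x²/(1.4 − x) = 1.51 × 10^-5
Since Ka ≪ C₀, x ≈ √(Ka·C₀) = 4.60 × 10^-3 M.
Check: 0.33% ionized — well under 5%, approximation valid.
pH = −log[H+] = −log(4.60 × 10^-3) = 2.34

pH = 2.34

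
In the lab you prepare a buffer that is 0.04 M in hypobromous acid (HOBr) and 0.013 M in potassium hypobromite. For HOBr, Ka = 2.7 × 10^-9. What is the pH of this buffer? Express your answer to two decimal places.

pH = 8.08

pKa = −log(2.7 × 10^-9) = 8.569
Henderson–Hasselbalch: pH = pKa + log([OBr-]/[HOBr]) = 8.569 + log(0.013/0.04)
pH = 8.569 + (-0.488) = 8.08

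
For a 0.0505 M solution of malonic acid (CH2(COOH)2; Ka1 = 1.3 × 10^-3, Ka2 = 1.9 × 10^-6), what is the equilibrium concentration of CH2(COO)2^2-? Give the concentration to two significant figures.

First ionization gives [H+] ≈ [CH2(COOH)COO-] = 7.48 × 10^-3 M.
Second step: Ka2 = [H+][CH2(COO)2^2-]/[CH2(COOH)COO-] ≈ [CH2(COO)2^2-] (since [H+] ≈ [CH2(COOH)COO-]).
So [CH2(COO)2^2-] ≈ Ka2.

1.9 × 10^-6 M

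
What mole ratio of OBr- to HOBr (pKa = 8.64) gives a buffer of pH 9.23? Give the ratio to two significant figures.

ratio = 3.9

pH = pKa + log(r) ⇒ log(r) = 9.23 − 8.64 = +0.59
r = [OBr-]/[HOBr] = 10^(+0.59) = 3.89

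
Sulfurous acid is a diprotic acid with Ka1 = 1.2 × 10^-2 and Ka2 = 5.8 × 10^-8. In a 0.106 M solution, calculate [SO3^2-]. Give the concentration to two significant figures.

First ionization gives [H+] ≈ [HSO3-] = 3.02 × 10^-2 M.
Second step: Ka2 = [H+][SO3^2-]/[HSO3-] ≈ [SO3^2-] (since [H+] ≈ [HSO3-]).
So [SO3^2-] ≈ Ka2.

5.8 × 10^-8 M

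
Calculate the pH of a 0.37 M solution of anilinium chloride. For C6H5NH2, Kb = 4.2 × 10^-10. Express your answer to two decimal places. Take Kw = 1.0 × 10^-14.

pH = 2.53

C6H5NH3+ is the conjugate acid of the weak base C6H5NH2.
Ka = Kw/Kb = 1.0×10^-14 / 4.2 × 10^-10 = 2.38 × 10^-5
From the ICE table, Ka = [H+]²/(0.37 − [H+]) = 2.38 × 10^-5.
Since Ka ≪ C₀, [H+] ≈ √(Ka·C₀) = 2.97 × 10^-3 M.
([H+]/C₀ = 0.8% < 5%, so the approximation holds.)
pH = −log[H+] = −log(2.97 × 10^-3) = 2.53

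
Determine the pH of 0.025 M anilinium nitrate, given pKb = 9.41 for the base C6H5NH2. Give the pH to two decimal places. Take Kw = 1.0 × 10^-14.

pH = 3.10

C6H5NH3+ is the conjugate acid of the weak base C6H5NH2.
Kb = 10^(−9.41) = 3.89 × 10^-10
Ka = Kw/Kb = 1.0×10^-14 / 3.89 × 10^-10 = 2.57 × 10^-5
From the ICE table, Ka = [H+]²/(0.025 − [H+]) = 2.57 × 10^-5.
Neglecting [H+] in the denominator: [H+] = √(2.57 × 10^-5 × 0.025) = 8.02 × 10^-4 M
([H+]/C₀ = 3.2% < 5%, so the approximation holds.)
pH = −log(8.02 × 10^-4) = 3.10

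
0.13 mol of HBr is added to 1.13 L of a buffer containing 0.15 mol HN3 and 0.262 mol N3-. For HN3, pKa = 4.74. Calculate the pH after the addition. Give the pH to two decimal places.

pH = 4.41

After neutralization: n(HN3) = 0.28 mol, n(N3-) = 0.132 mol.
pH = pKa + log(n_N3-/n_HN3) = 4.74 + log(0.132/0.28) = 4.74 + (-0.327)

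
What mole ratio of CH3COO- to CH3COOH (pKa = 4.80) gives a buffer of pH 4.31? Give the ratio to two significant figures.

ratio = 0.32

pH = pKa + log(r) ⇒ log(r) = 4.31 − 4.80 = -0.49
r = [CH3COO-]/[CH3COOH] = 10^(-0.49) = 0.324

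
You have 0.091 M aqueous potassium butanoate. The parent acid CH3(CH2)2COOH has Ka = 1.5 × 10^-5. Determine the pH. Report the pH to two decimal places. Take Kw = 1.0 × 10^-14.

CH3(CH2)2COO- is the conjugate base of the weak acid CH3(CH2)2COOH.
Kb = Kw/Ka = 1.0×10^-14 / 1.5 × 10^-5 = 6.67 × 10^-10
From the ICE table, Kb = x²/(0.091 − x) = 6.67 × 10^-10.
Assume x ≪ 0.091: x ≈ √(6.67 × 10^-10 × 0.091) = 7.79 × 10^-6 M
Check: 0.0086% ionized — well under 5%, approximation valid.
pOH = 5.11, so pH = 14.00 − pOH = 8.89

pH = 8.89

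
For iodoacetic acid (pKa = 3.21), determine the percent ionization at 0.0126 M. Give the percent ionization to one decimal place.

ICH2COOH ⇌ ICH2COO- + H+; let x = [H+] at equilibrium.
Ka = 10^(−3.21) = 6.17 × 10^-4
Ka = x²/(C₀ − x); solving the quadratic gives x = 2.50 × 10^-3 M.
% ionization = x/C₀ × 100% = 2.50 × 10^-3/0.0126 × 100% = 19.8%

19.8%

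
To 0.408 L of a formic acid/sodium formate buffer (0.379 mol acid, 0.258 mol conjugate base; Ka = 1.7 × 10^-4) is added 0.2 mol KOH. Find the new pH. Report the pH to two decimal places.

pH = 4.18

After neutralization: n(HCOOH) = 0.179 mol, n(HCOO-) = 0.458 mol.
pKa = −log(1.7 × 10^-4) = 3.770
pH = pKa + log(n_HCOO-/n_HCOOH) = 3.770 + log(0.458/0.179) = 3.770 + (+0.408)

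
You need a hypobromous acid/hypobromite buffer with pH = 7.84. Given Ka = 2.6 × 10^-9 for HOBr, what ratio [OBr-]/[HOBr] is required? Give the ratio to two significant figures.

ratio = 0.18

pKa = -log(2.6 × 10^-9) = 8.585
pH = pKa + log(r) ⇒ log(r) = 7.84 − 8.585 = -0.745
r = [OBr-]/[HOBr] = 10^(-0.745) = 0.18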